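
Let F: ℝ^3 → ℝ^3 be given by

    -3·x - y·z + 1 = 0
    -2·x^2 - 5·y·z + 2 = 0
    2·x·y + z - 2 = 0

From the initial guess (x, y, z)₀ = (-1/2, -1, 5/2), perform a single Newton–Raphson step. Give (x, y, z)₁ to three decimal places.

(0.147, 0.902, 4.196)

At (-1/2, -1, 5/2): F = (5.000, 14.000, 1.500).
Jacobian J = [[-3, -z, -y], [-4·x, -5·z, -5·y], [2·y, 2·x, 1]].
At the point, J = [[-3.000, -2.500, 1.000], [2.000, -12.500, 5.000], [-2.000, -1.000, 1.000]] (det J = 25.500).
Solving J·Δ = −F gives Δ = (0.647, 1.902, 1.696).
Then the next iterate is (x, y, z)₁ = (0.147, 0.902, 4.196).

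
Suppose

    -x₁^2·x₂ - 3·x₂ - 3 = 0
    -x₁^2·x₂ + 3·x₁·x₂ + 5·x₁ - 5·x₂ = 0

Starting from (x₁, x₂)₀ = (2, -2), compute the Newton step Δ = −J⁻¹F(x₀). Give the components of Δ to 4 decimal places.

(-3.1600, -2.0400)

At (2, -2): F = (11.0000, 16.0000).
Jacobian J = [[-2·x₁·x₂, -x₁^2 - 3], [-2·x₁·x₂ + 3·x₂ + 5, -x₁^2 + 3·x₁ - 5]].
At the point, J = [[8.0000, -7.0000], [7.0000, -3.0000]] (det J = 25.0000).
Solving J·Δ = −F gives Δ = (-3.1600, -2.0400).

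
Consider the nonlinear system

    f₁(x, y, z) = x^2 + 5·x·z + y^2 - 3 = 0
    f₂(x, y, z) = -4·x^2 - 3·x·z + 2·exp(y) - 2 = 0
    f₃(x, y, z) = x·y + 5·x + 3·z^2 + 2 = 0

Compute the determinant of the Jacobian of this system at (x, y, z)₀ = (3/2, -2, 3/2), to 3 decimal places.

-635.262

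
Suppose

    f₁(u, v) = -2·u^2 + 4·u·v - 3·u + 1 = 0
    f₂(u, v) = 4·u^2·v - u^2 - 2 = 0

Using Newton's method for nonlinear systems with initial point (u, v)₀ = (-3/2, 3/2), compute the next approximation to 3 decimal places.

(-3.333, -2.583)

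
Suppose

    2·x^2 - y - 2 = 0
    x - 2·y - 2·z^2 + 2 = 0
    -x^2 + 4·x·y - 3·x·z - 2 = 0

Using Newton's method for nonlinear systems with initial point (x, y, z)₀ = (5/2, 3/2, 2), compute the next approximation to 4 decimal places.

At (5/2, 3/2, 2): F = (9.0000, -6.5000, -8.2500).
Jacobian J = [[4·x, -1, 0], [1, -2, -4·z], [-2·x + 4·y - 3·z, 4·x, -3·x]].
At the point, J = [[10.0000, -1.0000, 0.0000], [1.0000, -2.0000, -8.0000], [-5.0000, 10.0000, -7.5000]] (det J = 902.5000).
Solving J·Δ = −F gives Δ = (-0.9283, -0.2825, -0.8579).
Then the next iterate is (x, y, z)₁ = (1.5717, 1.2175, 1.1421).

(1.5717, 1.2175, 1.1421)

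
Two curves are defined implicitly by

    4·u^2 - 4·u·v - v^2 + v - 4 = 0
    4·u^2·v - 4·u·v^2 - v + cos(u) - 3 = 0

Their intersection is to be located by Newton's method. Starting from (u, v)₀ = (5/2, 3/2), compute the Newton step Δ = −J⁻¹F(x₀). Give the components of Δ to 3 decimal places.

At (5/2, 3/2): F = (5.250, 9.69886).
Jacobian J = [[8·u - 4·v, -4·u - 2·v + 1], [8·u·v - 4·v^2 - sin(u), 4·u^2 - 8·u·v - 1]].
At the point, J = [[14.000, -12.000], [20.40153, -6.000]] (det J = 160.81833).
Solving J·Δ = −F gives Δ = (-0.528, -0.178).

(-0.528, -0.178)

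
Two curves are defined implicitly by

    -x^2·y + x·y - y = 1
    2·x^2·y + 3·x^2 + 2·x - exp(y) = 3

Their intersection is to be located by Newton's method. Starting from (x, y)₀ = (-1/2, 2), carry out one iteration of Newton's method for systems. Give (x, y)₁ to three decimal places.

At (-1/2, 2): F = (-4.500, -9.63906).
Jacobian J = [[-2·x·y + y, -x^2 + x - 1], [4·x·y + 6·x + 2, 2·x^2 - exp(y)]].
At the point, J = [[4.000, -1.750], [-5.000, -6.88906]] (det J = -36.30622).
Solving J·Δ = −F gives Δ = (0.389, -1.682).
Then the next iterate is (x, y)₁ = (-0.111, 0.318).

(-0.111, 0.318)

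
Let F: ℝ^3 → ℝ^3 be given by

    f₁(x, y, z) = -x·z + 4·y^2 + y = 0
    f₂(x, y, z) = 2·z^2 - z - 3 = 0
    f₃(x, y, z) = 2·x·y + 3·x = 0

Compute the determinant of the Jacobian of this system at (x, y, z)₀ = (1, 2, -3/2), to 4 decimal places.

-812.0000

J = [[-z, 8·y + 1, -x], [0, 0, 4·z - 1], [2·y + 3, 2·x, 0]].
At the point, J = [[1.5000, 17.0000, -1.0000], [0.0000, 0.0000, -7.0000], [7.0000, 2.0000, 0.0000]].
det J = -812.0000.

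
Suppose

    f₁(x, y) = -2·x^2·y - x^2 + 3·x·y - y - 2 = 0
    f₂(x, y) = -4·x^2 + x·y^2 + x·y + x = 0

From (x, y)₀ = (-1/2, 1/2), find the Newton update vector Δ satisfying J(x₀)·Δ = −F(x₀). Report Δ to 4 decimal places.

(0.1364, -1.0909)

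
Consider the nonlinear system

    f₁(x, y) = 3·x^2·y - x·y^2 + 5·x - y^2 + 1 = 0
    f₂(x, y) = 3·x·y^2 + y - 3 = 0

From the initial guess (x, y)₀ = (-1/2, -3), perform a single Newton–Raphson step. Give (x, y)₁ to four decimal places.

At (-1/2, -3): F = (-8.2500, -19.5000).
Jacobian J = [[6·x·y - y^2 + 5, 3·x^2 - 2·x·y - 2·y], [3·y^2, 6·x·y + 1]].
At the point, J = [[5.0000, 3.7500], [27.0000, 10.0000]] (det J = -51.2500).
Solving J·Δ = −F gives Δ = (-0.1829, 2.4439).
Then the next iterate is (x, y)₁ = (-0.6829, -0.5561).

(-0.6829, -0.5561)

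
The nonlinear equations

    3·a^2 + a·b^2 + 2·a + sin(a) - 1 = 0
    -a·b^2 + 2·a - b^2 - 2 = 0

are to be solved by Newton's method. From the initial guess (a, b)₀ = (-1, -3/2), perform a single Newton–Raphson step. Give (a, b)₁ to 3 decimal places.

(-17.000, -6.921)

At (-1, -3/2): F = (-3.09147, -4.000).
Jacobian J = [[6·a + b^2 + cos(a) + 2, 2·a·b], [-b^2 + 2, -2·a·b - 2·b]].
At the point, J = [[-1.20970, 3.000], [-0.250, 0.000]] (det J = 0.750).
Solving J·Δ = −F gives Δ = (-16.000, -5.421).
Then the next iterate is (a, b)₁ = (-17.000, -6.921).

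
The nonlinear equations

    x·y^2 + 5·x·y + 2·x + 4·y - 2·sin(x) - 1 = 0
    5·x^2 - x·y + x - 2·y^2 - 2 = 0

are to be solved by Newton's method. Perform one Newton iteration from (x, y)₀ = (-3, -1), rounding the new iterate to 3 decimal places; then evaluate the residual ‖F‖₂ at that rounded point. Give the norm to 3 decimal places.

At (-3, -1): F = (1.28224, 35.000).
Jacobian J = [[y^2 + 5·y - 2·cos(x) + 2, 2·x·y + 5·x + 4], [10·x - y + 1, -x - 4·y]].
At the point, J = [[-0.02002, -5.000], [-28.000, 7.000]] (det J = -140.14011).
Solving J·Δ = −F gives Δ = (1.313, 0.251).
Then the next iterate is (x, y)₁ = (-1.687, -0.749).
Re-evaluating at (-1.687, -0.749): F = (-0.01208, 8.15728), so ‖F‖₂ = 8.157.

8.157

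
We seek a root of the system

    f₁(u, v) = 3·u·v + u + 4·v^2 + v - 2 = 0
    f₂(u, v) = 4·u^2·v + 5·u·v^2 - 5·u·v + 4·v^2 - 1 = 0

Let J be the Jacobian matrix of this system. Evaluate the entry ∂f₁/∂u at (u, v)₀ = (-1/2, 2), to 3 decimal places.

7.000

∂f₁/∂u = 3·v + 1.
At (-1/2, 2) this is 7.000.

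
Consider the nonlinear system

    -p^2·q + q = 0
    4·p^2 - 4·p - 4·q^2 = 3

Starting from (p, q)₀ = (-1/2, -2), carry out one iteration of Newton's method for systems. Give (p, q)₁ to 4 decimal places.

(-0.9615, -1.2308)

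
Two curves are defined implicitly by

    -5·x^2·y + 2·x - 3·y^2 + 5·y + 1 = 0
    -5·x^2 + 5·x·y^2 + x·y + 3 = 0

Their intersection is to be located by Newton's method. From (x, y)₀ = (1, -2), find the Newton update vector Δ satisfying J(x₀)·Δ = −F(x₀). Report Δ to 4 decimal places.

(-0.0409, 0.8249)

At (1, -2): F = (-9.0000, 16.0000).
Jacobian J = [[-10·x·y + 2, -5·x^2 - 6·y + 5], [-10·x + 5·y^2 + y, 10·x·y + x]].
At the point, J = [[22.0000, 12.0000], [8.0000, -19.0000]] (det J = -514.0000).
Solving J·Δ = −F gives Δ = (-0.0409, 0.8249).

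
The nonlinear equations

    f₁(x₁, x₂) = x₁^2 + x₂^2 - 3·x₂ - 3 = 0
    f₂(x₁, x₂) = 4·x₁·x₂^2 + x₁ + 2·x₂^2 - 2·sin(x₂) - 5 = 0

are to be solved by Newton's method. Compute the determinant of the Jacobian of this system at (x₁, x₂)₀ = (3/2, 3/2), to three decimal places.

J = [[2·x₁, 2·x₂ - 3], [4·x₂^2 + 1, 8·x₁·x₂ + 4·x₂ - 2·cos(x₂)]].
At the point, J = [[3.000, 0.000], [10.000, 23.85853]].
det J = 71.576.

71.576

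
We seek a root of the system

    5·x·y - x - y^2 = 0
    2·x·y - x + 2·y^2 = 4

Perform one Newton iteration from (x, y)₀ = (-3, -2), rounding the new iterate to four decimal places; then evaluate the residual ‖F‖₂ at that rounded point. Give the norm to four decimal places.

At (-3, -2): F = (29.0000, 19.0000).
Jacobian J = [[5·y - 1, 5·x - 2·y], [2·y - 1, 2·x + 4·y]].
At the point, J = [[-11.0000, -11.0000], [-5.0000, -14.0000]] (det J = 99.0000).
Solving J·Δ = −F gives Δ = (1.9899, 0.6465).
Then the next iterate is (x, y)₁ = (-1.0101, -1.3535).
Re-evaluating at (-1.0101, -1.3535): F = (6.013989, 3.408365), so ‖F‖₂ = 6.9127.

6.9127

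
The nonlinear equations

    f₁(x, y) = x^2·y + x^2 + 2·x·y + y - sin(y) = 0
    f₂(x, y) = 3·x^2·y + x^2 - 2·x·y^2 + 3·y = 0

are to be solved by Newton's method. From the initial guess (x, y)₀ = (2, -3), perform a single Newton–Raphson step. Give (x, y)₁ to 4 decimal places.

(-0.6294, -4.3966)

At (2, -3): F = (-22.858880, -77.0000).
Jacobian J = [[2·x·y + 2·x + 2·y, x^2 + 2·x - cos(y) + 1], [6·x·y + 2·x - 2·y^2, 3·x^2 - 4·x·y + 3]].
At the point, J = [[-14.0000, 9.989992], [-50.0000, 39.0000]] (det J = -46.500375).
Solving J·Δ = −F gives Δ = (-2.6294, -1.3966).
Then the next iterate is (x, y)₁ = (-0.6294, -4.3966).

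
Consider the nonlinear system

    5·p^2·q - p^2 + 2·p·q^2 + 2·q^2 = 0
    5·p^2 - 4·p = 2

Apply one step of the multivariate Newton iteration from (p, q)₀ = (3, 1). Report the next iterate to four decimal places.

At (3, 1): F = (44.0000, 31.0000).
Jacobian J = [[10·p·q - 2·p + 2·q^2, 5·p^2 + 4·p·q + 4·q], [10·p - 4, 0]].
At the point, J = [[26.0000, 61.0000], [26.0000, 0.0000]] (det J = -1586.0000).
Solving J·Δ = −F gives Δ = (-1.1923, -0.2131).
Then the next iterate is (p, q)₁ = (1.8077, 0.7869).

(1.8077, 0.7869)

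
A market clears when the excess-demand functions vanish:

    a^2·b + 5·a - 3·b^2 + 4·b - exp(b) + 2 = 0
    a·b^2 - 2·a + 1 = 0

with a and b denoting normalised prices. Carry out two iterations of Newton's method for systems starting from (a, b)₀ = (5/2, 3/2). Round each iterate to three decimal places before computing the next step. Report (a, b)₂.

(0.054, 0.951)

At (5/2, 3/2): F = (18.64331, 1.625).
Jacobian J = [[2·a·b + 5, a^2 - 6·b - exp(b) + 4], [b^2 - 2, 2·a·b]].
At the point, J = [[12.500, -3.23169], [0.250, 7.500]] (det J = 94.55792).
Solving J·Δ = −F gives Δ = (-1.534, -0.166).
Then the next iterate is (a, b)₁ = (0.966, 1.334).
Round to (0.966, 1.334) and repeat: F = (4.27596, 0.78705), J = [[7.57729, -6.86704], [-0.22044, 2.57729]].
Δ = (-0.912, -0.383), so (a, b)₂ = (0.054, 0.951).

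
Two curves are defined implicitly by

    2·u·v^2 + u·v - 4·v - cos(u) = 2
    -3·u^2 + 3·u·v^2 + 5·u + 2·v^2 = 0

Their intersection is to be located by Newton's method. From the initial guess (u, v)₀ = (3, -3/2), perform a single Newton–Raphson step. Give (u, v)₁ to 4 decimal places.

(2.0134, -0.9268)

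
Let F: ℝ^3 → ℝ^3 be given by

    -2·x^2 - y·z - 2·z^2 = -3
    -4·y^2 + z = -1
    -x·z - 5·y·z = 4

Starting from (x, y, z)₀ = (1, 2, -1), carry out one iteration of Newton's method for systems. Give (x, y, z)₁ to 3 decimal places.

(1.101, 1.012, -0.803)

At (1, 2, -1): F = (1.000, -16.000, 7.000).
Jacobian J = [[-4·x, -z, -y - 4·z], [0, -8·y, 1], [-z, -5·z, -x - 5·y]].
At the point, J = [[-4.000, 1.000, 2.000], [0.000, -16.000, 1.000], [1.000, 5.000, -11.000]] (det J = -651.000).
Solving J·Δ = −F gives Δ = (0.101, -0.988, 0.197).
Then the next iterate is (x, y, z)₁ = (1.101, 1.012, -0.803).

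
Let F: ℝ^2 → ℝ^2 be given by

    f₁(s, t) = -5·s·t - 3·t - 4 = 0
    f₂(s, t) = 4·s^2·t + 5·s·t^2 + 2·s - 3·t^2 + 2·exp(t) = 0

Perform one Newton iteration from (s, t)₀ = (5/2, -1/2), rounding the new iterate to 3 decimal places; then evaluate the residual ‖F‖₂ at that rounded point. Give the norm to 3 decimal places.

0.748

At (5/2, -1/2): F = (3.750, -3.91194).
Jacobian J = [[-5·t, -5·s - 3], [8·s·t + 5·t^2 + 2, 4·s^2 + 10·s·t - 6·t + 2·exp(t)]].
At the point, J = [[2.500, -15.500], [-6.750, 16.71306]] (det J = -62.84235).
Solving J·Δ = −F gives Δ = (0.032, 0.247).
Then the next iterate is (s, t)₁ = (2.532, -0.253).
Re-evaluating at (2.532, -0.253): F = (-0.03802, 0.74731), so ‖F‖₂ = 0.748.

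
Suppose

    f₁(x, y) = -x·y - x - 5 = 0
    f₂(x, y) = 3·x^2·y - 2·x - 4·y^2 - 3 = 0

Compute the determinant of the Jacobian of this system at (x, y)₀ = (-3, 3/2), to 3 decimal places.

49.500

J = [[-y - 1, -x], [6·x·y - 2, 3·x^2 - 8·y]].
At the point, J = [[-2.500, 3.000], [-29.000, 15.000]].
det J = 49.500.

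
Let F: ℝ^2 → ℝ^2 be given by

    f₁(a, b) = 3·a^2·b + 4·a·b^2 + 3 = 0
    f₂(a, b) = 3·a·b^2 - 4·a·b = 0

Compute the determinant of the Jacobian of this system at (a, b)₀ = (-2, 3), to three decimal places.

540.000

J = [[6·a·b + 4·b^2, 3·a^2 + 8·a·b], [3·b^2 - 4·b, 6·a·b - 4·a]].
At the point, J = [[0.000, -36.000], [15.000, -28.000]].
det J = 540.000.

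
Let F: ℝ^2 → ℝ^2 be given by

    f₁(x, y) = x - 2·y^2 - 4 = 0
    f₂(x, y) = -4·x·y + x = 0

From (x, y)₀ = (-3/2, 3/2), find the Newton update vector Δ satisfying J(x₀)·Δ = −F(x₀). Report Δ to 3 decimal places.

At (-3/2, 3/2): F = (-10.000, 7.500).
Jacobian J = [[1, -4·y], [-4·y + 1, -4·x]].
At the point, J = [[1.000, -6.000], [-5.000, 6.000]] (det J = -24.000).
Solving J·Δ = −F gives Δ = (-0.625, -1.771).

(-0.625, -1.771)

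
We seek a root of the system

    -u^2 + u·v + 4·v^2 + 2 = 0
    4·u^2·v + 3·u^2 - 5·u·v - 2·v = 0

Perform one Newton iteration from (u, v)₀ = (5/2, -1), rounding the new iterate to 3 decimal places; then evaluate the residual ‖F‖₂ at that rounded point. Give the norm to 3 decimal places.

4.029

At (5/2, -1): F = (-2.750, 8.250).
Jacobian J = [[-2·u + v, u + 8·v], [8·u·v + 6·u - 5·v, 4·u^2 - 5·u - 2]].
At the point, J = [[-6.000, -5.500], [0.000, 10.500]] (det J = -63.000).
Solving J·Δ = −F gives Δ = (0.262, -0.786).
Then the next iterate is (u, v)₁ = (2.762, -1.786).
Re-evaluating at (2.762, -1.786): F = (2.19761, -3.37644), so ‖F‖₂ = 4.029.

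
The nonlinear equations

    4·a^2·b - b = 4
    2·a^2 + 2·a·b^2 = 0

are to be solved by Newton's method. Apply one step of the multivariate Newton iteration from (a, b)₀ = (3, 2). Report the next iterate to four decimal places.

At (3, 2): F = (66.0000, 42.0000).
Jacobian J = [[8·a·b, 4·a^2 - 1], [4·a + 2·b^2, 4·a·b]].
At the point, J = [[48.0000, 35.0000], [20.0000, 24.0000]] (det J = 452.0000).
Solving J·Δ = −F gives Δ = (-0.2522, -1.5398).
Then the next iterate is (a, b)₁ = (2.7478, 0.4602).

(2.7478, 0.4602)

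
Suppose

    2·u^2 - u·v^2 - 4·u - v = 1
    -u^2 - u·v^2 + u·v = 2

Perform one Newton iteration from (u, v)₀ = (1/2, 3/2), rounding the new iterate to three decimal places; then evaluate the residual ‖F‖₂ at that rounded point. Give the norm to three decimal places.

5585.203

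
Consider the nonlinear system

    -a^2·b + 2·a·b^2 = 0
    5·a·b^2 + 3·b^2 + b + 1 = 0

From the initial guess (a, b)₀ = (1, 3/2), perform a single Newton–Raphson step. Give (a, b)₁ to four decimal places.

(-0.4667, 1.3400)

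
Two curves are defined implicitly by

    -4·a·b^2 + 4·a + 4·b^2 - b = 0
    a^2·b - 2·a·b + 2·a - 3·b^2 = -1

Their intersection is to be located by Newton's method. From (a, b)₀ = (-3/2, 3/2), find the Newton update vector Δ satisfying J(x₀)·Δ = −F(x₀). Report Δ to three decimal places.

(0.173, -0.487)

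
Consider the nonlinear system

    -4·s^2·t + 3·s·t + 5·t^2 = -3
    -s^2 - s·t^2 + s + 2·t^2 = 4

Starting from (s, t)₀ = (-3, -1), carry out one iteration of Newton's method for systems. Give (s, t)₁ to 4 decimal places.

At (-3, -1): F = (53.0000, -11.0000).
Jacobian J = [[-8·s·t + 3·t, -4·s^2 + 3·s + 10·t], [-2·s - t^2 + 1, -2·s·t + 4·t]].
At the point, J = [[-27.0000, -55.0000], [6.0000, -10.0000]] (det J = 600.0000).
Solving J·Δ = −F gives Δ = (1.8917, 0.0350).
Then the next iterate is (s, t)₁ = (-1.1083, -0.9650).

(-1.1083, -0.9650)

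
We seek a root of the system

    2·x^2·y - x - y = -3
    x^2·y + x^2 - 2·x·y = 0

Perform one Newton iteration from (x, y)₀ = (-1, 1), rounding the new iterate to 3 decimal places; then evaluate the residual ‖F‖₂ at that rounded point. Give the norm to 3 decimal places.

1.175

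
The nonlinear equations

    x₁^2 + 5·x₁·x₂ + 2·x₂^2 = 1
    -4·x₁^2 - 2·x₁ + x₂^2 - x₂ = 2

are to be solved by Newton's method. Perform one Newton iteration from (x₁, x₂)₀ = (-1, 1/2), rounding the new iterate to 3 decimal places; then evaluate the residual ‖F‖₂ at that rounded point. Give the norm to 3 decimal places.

At (-1, 1/2): F = (-2.000, -4.250).
Jacobian J = [[2·x₁ + 5·x₂, 5·x₁ + 4·x₂], [-8·x₁ - 2, 2·x₂ - 1]].
At the point, J = [[0.500, -3.000], [6.000, 0.000]] (det J = 18.000).
Solving J·Δ = −F gives Δ = (0.708, -0.549).
Then the next iterate is (x₁, x₂)₁ = (-0.292, -0.049).
Re-evaluating at (-0.292, -0.049): F = (-0.83839, -1.70565), so ‖F‖₂ = 1.901.

1.901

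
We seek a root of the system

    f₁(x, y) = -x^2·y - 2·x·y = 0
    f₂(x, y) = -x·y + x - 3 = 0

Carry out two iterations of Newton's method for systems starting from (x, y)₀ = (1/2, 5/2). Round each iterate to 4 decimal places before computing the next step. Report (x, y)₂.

At (1/2, 5/2): F = (-3.1250, -3.7500).
Jacobian J = [[-2·x·y - 2·y, -x^2 - 2·x], [-y + 1, -x]].
At the point, J = [[-7.5000, -1.2500], [-1.5000, -0.5000]] (det J = 1.8750).
Solving J·Δ = −F gives Δ = (1.6667, -12.5000).
Then the next iterate is (x, y)₁ = (2.1667, -10.0000).
Round to (2.1667, -10.0000) and repeat: F = (90.279889, 20.8337), J = [[63.3340, -9.027989], [11.0000, -2.1667]].
Δ = (-0.1984, 8.6081), so (x, y)₂ = (1.9683, -1.3919).

(1.9683, -1.3919)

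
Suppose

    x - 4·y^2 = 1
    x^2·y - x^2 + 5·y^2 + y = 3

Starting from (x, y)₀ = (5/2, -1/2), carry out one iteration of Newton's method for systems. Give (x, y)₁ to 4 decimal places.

At (5/2, -1/2): F = (0.5000, -11.6250).
Jacobian J = [[1, -8·y], [2·x·y - 2·x, x^2 + 10·y + 1]].
At the point, J = [[1.0000, 4.0000], [-7.5000, 2.2500]] (det J = 32.2500).
Solving J·Δ = −F gives Δ = (-1.4767, 0.2442).
Then the next iterate is (x, y)₁ = (1.0233, -0.2558).

(1.0233, -0.2558)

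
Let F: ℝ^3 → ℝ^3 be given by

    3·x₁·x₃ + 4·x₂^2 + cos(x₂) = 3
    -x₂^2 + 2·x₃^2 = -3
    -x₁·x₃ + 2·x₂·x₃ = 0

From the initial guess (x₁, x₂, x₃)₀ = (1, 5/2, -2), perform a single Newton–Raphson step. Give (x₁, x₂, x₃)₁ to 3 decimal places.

At (1, 5/2, -2): F = (15.19886, 4.750, -8.000).
Jacobian J = [[3·x₃, 8·x₂ - sin(x₂), 3·x₁], [0, -2·x₂, 4·x₃], [-x₃, 2·x₃, -x₁ + 2·x₂]].
At the point, J = [[-6.000, 19.40153, 3.000], [0.000, -5.000, -8.000], [2.000, -4.000, 4.000]] (det J = 31.57555).
Solving J·Δ = −F gives Δ = (2.986, 0.053, 0.560).
Then the next iterate is (x₁, x₂, x₃)₁ = (3.986, 2.553, -1.440).

(3.986, 2.553, -1.440)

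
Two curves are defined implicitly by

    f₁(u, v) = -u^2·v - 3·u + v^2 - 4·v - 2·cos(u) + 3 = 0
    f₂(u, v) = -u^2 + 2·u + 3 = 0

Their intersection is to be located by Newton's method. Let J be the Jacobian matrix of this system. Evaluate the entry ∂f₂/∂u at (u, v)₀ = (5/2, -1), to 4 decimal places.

-3.0000

∂f₂/∂u = -2·u + 2.
At (5/2, -1) this is -3.0000.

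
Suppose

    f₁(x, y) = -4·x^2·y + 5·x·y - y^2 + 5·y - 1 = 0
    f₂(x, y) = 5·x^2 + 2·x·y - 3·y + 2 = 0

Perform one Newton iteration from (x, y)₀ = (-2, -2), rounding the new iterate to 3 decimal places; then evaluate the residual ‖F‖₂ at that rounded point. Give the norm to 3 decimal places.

At (-2, -2): F = (37.000, 36.000).
Jacobian J = [[-8·x·y + 5·y, -4·x^2 + 5·x - 2·y + 5], [10·x + 2·y, 2·x - 3]].
At the point, J = [[-42.000, -17.000], [-24.000, -7.000]] (det J = -114.000).
Solving J·Δ = −F gives Δ = (3.096, -5.474).
Then the next iterate is (x, y)₁ = (1.096, -7.474).
Re-evaluating at (1.096, -7.474): F = (-99.27664, 14.04507), so ‖F‖₂ = 100.265.

100.265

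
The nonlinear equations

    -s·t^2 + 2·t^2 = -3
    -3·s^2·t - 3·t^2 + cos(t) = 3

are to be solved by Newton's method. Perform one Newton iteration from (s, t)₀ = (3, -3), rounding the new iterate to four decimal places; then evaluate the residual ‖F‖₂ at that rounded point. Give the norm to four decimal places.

At (3, -3): F = (-6.0000, 50.010008).
Jacobian J = [[-t^2, -2·s·t + 4·t], [-6·s·t, -3·s^2 - 6·t - sin(t)]].
At the point, J = [[-9.0000, 6.0000], [54.0000, -8.858880]] (det J = -244.270080).
Solving J·Δ = −F gives Δ = (-1.0108, -0.5162).
Then the next iterate is (s, t)₁ = (1.9892, -3.5162).
Re-evaluating at (1.9892, -3.5162): F = (3.133528, 0.718292), so ‖F‖₂ = 3.2148.

3.2148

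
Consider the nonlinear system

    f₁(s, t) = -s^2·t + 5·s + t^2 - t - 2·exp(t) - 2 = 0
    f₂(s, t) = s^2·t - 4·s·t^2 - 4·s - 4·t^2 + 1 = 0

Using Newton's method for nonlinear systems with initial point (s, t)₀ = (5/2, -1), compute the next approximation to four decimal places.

(0.9724, -0.7258)

At (5/2, -1): F = (18.014241, -29.2500).
Jacobian J = [[-2·s·t + 5, -s^2 + 2·t - 2·exp(t) - 1], [2·s·t - 4·t^2 - 4, s^2 - 8·s·t - 8·t]].
At the point, J = [[10.0000, -9.985759], [-13.0000, 34.2500]] (det J = 212.685135).
Solving J·Δ = −F gives Δ = (-1.5276, 0.2742).
Then the next iterate is (s, t)₁ = (0.9724, -0.7258).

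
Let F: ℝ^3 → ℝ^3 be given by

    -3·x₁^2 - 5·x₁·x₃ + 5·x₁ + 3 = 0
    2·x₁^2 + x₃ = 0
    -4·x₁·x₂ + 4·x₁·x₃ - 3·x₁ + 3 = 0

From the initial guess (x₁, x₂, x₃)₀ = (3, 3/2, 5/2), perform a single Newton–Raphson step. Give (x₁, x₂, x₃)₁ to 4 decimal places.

At (3, 3/2, 5/2): F = (-46.5000, 20.5000, 6.0000).
Jacobian J = [[-6·x₁ - 5·x₃ + 5, 0, -5·x₁], [4·x₁, 0, 1], [-4·x₂ + 4·x₃ - 3, -4·x₁, 4·x₁]].
At the point, J = [[-25.5000, 0.0000, -15.0000], [12.0000, 0.0000, 1.0000], [1.0000, -12.0000, 12.0000]] (det J = 1854.0000).
Solving J·Δ = −F gives Δ = (-1.6893, 0.1311, -0.2282).
Then the next iterate is (x₁, x₂, x₃)₁ = (1.3107, 1.6311, 2.2718).

(1.3107, 1.6311, 2.2718)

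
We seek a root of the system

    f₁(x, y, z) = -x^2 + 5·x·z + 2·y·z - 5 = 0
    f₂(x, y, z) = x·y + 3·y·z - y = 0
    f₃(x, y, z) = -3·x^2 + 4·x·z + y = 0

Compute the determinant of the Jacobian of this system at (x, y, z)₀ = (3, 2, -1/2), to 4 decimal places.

372.0000

J = [[-2·x + 5·z, 2·z, 5·x + 2·y], [y, x + 3·z - 1, 3·y], [-6·x + 4·z, 1, 4·x]].
At the point, J = [[-8.5000, -1.0000, 19.0000], [2.0000, 0.5000, 6.0000], [-20.0000, 1.0000, 12.0000]].
det J = 372.0000.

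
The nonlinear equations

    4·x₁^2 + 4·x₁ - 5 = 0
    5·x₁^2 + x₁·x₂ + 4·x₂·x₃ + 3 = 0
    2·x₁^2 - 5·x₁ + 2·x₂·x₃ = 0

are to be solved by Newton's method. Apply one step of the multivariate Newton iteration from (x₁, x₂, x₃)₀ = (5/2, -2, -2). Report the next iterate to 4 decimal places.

(1.2500, -7.2000, 3.6375)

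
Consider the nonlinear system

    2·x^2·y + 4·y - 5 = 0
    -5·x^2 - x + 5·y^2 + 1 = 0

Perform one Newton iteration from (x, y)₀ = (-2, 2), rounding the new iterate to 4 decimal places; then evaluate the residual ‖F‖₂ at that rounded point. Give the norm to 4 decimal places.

4.8054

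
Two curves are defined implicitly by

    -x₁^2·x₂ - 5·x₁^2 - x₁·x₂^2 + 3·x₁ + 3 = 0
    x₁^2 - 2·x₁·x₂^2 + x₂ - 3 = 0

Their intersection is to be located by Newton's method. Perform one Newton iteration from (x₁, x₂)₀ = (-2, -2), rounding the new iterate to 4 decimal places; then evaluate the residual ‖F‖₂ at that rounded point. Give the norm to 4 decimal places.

At (-2, -2): F = (-7.0000, 15.0000).
Jacobian J = [[-2·x₁·x₂ - 10·x₁ - x₂^2 + 3, -x₁^2 - 2·x₁·x₂], [2·x₁ - 2·x₂^2, -4·x₁·x₂ + 1]].
At the point, J = [[11.0000, -12.0000], [-12.0000, -15.0000]] (det J = -309.0000).
Solving J·Δ = −F gives Δ = (0.9223, 0.2621).
Then the next iterate is (x₁, x₂)₁ = (-1.0777, -1.7379).
Re-evaluating at (-1.0777, -1.7379): F = (-0.766851, 2.933484), so ‖F‖₂ = 3.0321.

3.0321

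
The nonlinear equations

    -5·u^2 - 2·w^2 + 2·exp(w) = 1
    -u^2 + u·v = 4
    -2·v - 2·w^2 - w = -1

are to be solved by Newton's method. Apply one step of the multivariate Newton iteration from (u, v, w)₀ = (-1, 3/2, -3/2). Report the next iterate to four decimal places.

At (-1, 3/2, -3/2): F = (-10.053740, -6.5000, -5.0000).
Jacobian J = [[-10·u, 0, -4·w + 2·exp(w)], [-2·u + v, u, 0], [0, -2, -4·w - 1]].
At the point, J = [[10.0000, 0.0000, 6.446260], [3.5000, -1.0000, 0.0000], [0.0000, -2.0000, 5.0000]] (det J = -95.123822).
Solving J·Δ = −F gives Δ = (1.0706, -2.7529, -0.1012).
Then the next iterate is (u, v, w)₁ = (0.0706, -1.2529, -1.6012).

(0.0706, -1.2529, -1.6012)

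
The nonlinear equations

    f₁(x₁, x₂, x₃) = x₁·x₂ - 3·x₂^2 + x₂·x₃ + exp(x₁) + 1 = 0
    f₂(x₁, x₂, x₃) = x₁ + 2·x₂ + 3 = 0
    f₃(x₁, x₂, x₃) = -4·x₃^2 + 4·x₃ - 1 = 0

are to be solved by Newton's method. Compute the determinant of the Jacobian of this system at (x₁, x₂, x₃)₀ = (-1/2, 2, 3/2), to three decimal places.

-129.704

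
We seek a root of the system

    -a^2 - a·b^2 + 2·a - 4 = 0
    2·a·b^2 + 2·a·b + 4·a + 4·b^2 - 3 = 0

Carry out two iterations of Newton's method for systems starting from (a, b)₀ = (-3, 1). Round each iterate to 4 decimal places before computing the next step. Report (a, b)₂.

At (-3, 1): F = (-16.0000, -23.0000).
Jacobian J = [[-2·a - b^2 + 2, -2·a·b], [2·b^2 + 2·b + 4, 4·a·b + 2·a + 8·b]].
At the point, J = [[7.0000, 6.0000], [8.0000, -10.0000]] (det J = -118.0000).
Solving J·Δ = −F gives Δ = (2.5254, -0.2797).
Then the next iterate is (a, b)₁ = (-0.4746, 0.7203).
Round to (-0.4746, 0.7203) and repeat: F = (-4.928207, -3.999256), J = [[2.430368, 0.683709], [6.478264, 3.445782]].
Δ = (3.6112, -5.6287), so (a, b)₂ = (3.1366, -4.9084).

(3.1366, -4.9084)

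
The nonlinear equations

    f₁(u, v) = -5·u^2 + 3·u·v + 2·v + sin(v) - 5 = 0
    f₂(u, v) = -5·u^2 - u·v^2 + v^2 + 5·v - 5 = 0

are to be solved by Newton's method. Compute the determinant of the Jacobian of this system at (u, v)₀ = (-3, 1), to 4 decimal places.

616.3312

J = [[-10·u + 3·v, 3·u + cos(v) + 2], [-10·u - v^2, -2·u·v + 2·v + 5]].
At the point, J = [[33.0000, -6.459698], [29.0000, 13.0000]].
det J = 616.3312.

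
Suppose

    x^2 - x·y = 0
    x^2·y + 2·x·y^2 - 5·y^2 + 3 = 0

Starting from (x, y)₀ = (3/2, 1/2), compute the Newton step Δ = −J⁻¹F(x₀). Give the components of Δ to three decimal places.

(-1.603, -1.672)

At (3/2, 1/2): F = (1.500, 3.625).
Jacobian J = [[2·x - y, -x], [2·x·y + 2·y^2, x^2 + 4·x·y - 10·y]].
At the point, J = [[2.500, -1.500], [2.000, 0.250]] (det J = 3.625).
Solving J·Δ = −F gives Δ = (-1.603, -1.672).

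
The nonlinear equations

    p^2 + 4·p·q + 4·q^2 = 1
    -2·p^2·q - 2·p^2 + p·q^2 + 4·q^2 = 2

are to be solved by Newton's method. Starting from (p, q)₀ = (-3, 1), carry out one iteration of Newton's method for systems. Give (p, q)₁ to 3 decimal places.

At (-3, 1): F = (0.000, -37.000).
Jacobian J = [[2·p + 4·q, 4·p + 8·q], [-4·p·q - 4·p + q^2, -2·p^2 + 2·p·q + 8·q]].
At the point, J = [[-2.000, -4.000], [25.000, -16.000]] (det J = 132.000).
Solving J·Δ = −F gives Δ = (1.121, -0.561).
Then the next iterate is (p, q)₁ = (-1.879, 0.439).

(-1.879, 0.439)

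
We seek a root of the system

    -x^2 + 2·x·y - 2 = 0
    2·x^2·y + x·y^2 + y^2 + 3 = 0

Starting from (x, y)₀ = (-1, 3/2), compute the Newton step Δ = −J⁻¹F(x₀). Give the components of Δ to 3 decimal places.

(0.000, -3.000)

At (-1, 3/2): F = (-6.000, 6.000).
Jacobian J = [[-2·x + 2·y, 2·x], [4·x·y + y^2, 2·x^2 + 2·x·y + 2·y]].
At the point, J = [[5.000, -2.000], [-3.750, 2.000]] (det J = 2.500).
Solving J·Δ = −F gives Δ = (0.000, -3.000).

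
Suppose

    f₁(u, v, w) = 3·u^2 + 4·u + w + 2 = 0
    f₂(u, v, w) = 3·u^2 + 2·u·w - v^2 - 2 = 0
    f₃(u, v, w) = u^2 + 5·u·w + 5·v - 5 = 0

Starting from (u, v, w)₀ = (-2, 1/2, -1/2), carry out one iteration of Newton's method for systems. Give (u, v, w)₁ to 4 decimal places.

(-1.2608, 0.9876, -0.0867)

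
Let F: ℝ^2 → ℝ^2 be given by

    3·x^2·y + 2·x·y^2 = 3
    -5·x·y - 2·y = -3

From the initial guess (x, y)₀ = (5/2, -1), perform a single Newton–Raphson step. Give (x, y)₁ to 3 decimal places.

(1.880, -0.007)

At (5/2, -1): F = (-16.750, 17.500).
Jacobian J = [[6·x·y + 2·y^2, 3·x^2 + 4·x·y], [-5·y, -5·x - 2]].
At the point, J = [[-13.000, 8.750], [5.000, -14.500]] (det J = 144.750).
Solving J·Δ = −F gives Δ = (-0.620, 0.993).
Then the next iterate is (x, y)₁ = (1.880, -0.007).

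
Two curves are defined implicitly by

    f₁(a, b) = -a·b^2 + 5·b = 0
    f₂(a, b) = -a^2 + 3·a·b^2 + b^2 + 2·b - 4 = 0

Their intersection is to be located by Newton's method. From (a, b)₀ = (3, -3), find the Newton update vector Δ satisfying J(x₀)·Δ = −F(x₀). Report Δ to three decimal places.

At (3, -3): F = (-42.000, 71.000).
Jacobian J = [[-b^2, -2·a·b + 5], [-2·a + 3·b^2, 6·a·b + 2·b + 2]].
At the point, J = [[-9.000, 23.000], [21.000, -58.000]] (det J = 39.000).
Solving J·Δ = −F gives Δ = (-20.590, -6.231).

(-20.590, -6.231)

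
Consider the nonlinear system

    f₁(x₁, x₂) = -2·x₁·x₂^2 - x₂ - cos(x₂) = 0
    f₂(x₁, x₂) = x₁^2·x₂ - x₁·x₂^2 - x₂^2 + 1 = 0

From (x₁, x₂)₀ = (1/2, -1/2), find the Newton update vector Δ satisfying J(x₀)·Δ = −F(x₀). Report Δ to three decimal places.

(-0.695, -0.584)

At (1/2, -1/2): F = (-0.62758, 0.500).
Jacobian J = [[-2·x₂^2, -4·x₁·x₂ + sin(x₂) - 1], [2·x₁·x₂ - x₂^2, x₁^2 - 2·x₁·x₂ - 2·x₂]].
At the point, J = [[-0.500, -0.47943], [-0.750, 1.750]] (det J = -1.23457).
Solving J·Δ = −F gives Δ = (-0.695, -0.584).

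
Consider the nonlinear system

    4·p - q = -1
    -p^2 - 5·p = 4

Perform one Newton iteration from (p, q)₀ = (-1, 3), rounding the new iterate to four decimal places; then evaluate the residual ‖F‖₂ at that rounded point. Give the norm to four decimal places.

0.0000

At (-1, 3): F = (-6.0000, 0.0000).
Jacobian J = [[4, -1], [-2·p - 5, 0]].
At the point, J = [[4.0000, -1.0000], [-3.0000, 0.0000]] (det J = -3.0000).
Solving J·Δ = −F gives Δ = (0.0000, -6.0000).
Then the next iterate is (p, q)₁ = (-1.0000, -3.0000).
Re-evaluating at (-1.0000, -3.0000): F = (0.0000, 0.0000), so ‖F‖₂ = 0.0000.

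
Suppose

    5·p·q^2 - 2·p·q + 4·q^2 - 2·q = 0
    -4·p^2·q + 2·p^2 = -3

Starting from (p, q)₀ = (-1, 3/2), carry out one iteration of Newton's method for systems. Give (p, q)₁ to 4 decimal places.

At (-1, 3/2): F = (-2.2500, -1.0000).
Jacobian J = [[5·q^2 - 2·q, 10·p·q - 2·p + 8·q - 2], [-8·p·q + 4·p, -4·p^2]].
At the point, J = [[8.2500, -3.0000], [8.0000, -4.0000]] (det J = -9.0000).
Solving J·Δ = −F gives Δ = (0.6667, 1.0833).
Then the next iterate is (p, q)₁ = (-0.3333, 2.5833).

(-0.3333, 2.5833)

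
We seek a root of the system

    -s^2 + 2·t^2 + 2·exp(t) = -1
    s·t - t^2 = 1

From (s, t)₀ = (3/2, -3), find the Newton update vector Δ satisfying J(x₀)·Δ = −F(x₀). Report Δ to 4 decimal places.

(-0.7935, 1.6159)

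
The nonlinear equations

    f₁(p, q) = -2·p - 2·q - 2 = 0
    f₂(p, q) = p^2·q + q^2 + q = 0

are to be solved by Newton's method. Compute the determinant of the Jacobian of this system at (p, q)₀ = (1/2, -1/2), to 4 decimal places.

-1.5000

J = [[-2, -2], [2·p·q, p^2 + 2·q + 1]].
At the point, J = [[-2.0000, -2.0000], [-0.5000, 0.2500]].
det J = -1.5000.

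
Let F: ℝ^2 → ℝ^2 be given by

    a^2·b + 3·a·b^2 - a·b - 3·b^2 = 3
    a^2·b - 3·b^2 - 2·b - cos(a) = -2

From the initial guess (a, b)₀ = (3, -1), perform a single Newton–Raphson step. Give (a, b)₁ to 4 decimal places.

At (3, -1): F = (-3.0000, -7.010008).
Jacobian J = [[2·a·b + 3·b^2 - b, a^2 + 6·a·b - a - 6·b], [2·a·b + sin(a), a^2 - 6·b - 2]].
At the point, J = [[-2.0000, -6.0000], [-5.858880, 13.0000]] (det J = -61.153280).
Solving J·Δ = −F gives Δ = (-1.3255, -0.0582).
Then the next iterate is (a, b)₁ = (1.6745, -1.0582).

(1.6745, -1.0582)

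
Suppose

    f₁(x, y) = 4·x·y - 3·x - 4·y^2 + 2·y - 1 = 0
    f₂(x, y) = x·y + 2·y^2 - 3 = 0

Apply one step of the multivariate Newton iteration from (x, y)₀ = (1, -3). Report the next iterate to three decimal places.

At (1, -3): F = (-58.000, 12.000).
Jacobian J = [[4·y - 3, 4·x - 8·y + 2], [y, x + 4·y]].
At the point, J = [[-15.000, 30.000], [-3.000, -11.000]] (det J = 255.000).
Solving J·Δ = −F gives Δ = (-1.090, 1.388).
Then the next iterate is (x, y)₁ = (-0.090, -1.612).

(-0.090, -1.612)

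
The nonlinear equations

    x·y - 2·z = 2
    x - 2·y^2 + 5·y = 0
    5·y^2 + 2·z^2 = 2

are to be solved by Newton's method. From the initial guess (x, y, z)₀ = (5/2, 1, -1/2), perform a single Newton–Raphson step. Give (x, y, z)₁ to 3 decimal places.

(-2.118, 0.118, -3.162)

At (5/2, 1, -1/2): F = (1.500, 5.500, 3.500).
Jacobian J = [[y, x, -2], [1, -4·y + 5, 0], [0, 10·y, 4·z]].
At the point, J = [[1.000, 2.500, -2.000], [1.000, 1.000, 0.000], [0.000, 10.000, -2.000]] (det J = -17.000).
Solving J·Δ = −F gives Δ = (-4.618, -0.882, -2.662).
Then the next iterate is (x, y, z)₁ = (-2.118, 0.118, -3.162).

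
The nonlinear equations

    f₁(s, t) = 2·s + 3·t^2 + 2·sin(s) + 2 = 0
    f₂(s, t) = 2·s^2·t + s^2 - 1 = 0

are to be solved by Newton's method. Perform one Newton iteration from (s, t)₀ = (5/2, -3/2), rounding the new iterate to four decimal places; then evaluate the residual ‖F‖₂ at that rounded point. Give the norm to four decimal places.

At (5/2, -3/2): F = (14.946944, -13.5000).
Jacobian J = [[2·cos(s) + 2, 6·t], [4·s·t + 2·s, 2·s^2]].
At the point, J = [[0.397713, -9.0000], [-10.0000, 12.5000]] (det J = -85.028590).
Solving J·Δ = −F gives Δ = (0.7684, 1.6947).
Then the next iterate is (s, t)₁ = (3.2684, 0.1947).
Re-evaluating at (3.2684, 0.1947): F = (8.397589, 13.842180), so ‖F‖₂ = 16.1903.

16.1903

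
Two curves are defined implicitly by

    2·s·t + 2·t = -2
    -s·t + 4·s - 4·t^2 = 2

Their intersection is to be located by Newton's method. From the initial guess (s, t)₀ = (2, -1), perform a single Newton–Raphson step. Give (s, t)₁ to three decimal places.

(0.857, -0.714)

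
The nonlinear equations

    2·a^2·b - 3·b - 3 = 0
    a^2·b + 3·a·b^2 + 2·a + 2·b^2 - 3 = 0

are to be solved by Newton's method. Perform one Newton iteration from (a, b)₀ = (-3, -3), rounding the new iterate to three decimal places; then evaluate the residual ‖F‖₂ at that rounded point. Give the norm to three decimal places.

At (-3, -3): F = (-48.000, -99.000).
Jacobian J = [[4·a·b, 2·a^2 - 3], [2·a·b + 3·b^2 + 2, a^2 + 6·a·b + 4·b]].
At the point, J = [[36.000, 15.000], [47.000, 51.000]] (det J = 1131.000).
Solving J·Δ = −F gives Δ = (0.851, 1.156).
Then the next iterate is (a, b)₁ = (-2.149, -1.844).
Re-evaluating at (-2.149, -1.844): F = (-14.49993, -30.93526), so ‖F‖₂ = 34.165.

34.165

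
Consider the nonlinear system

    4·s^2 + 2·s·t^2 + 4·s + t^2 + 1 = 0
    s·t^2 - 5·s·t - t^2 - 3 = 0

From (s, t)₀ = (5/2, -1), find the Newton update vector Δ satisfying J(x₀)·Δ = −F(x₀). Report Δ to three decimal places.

(-1.568, 0.103)

At (5/2, -1): F = (42.000, 11.000).
Jacobian J = [[8·s + 2·t^2 + 4, 4·s·t + 2·t], [t^2 - 5·t, 2·s·t - 5·s - 2·t]].
At the point, J = [[26.000, -12.000], [6.000, -15.500]] (det J = -331.000).
Solving J·Δ = −F gives Δ = (-1.568, 0.103).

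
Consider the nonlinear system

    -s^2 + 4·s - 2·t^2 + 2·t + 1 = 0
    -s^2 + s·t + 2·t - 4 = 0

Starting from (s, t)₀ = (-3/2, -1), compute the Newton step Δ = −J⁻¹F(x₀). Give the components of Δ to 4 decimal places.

(4.1029, -2.9118)

At (-3/2, -1): F = (-11.2500, -6.7500).
Jacobian J = [[-2·s + 4, -4·t + 2], [-2·s + t, s + 2]].
At the point, J = [[7.0000, 6.0000], [2.0000, 0.5000]] (det J = -8.5000).
Solving J·Δ = −F gives Δ = (4.1029, -2.9118).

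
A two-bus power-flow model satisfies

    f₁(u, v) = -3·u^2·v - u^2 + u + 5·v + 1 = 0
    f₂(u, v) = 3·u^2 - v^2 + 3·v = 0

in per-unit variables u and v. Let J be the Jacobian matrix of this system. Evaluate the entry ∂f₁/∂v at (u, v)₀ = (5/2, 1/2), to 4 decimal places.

-13.7500

∂f₁/∂v = -3·u^2 + 5.
At (5/2, 1/2) this is -13.7500.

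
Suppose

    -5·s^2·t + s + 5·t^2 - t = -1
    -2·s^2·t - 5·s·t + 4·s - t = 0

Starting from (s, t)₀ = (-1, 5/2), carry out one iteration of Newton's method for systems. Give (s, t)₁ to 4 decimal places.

(-1.5745, 2.4309)

At (-1, 5/2): F = (16.2500, 1.0000).
Jacobian J = [[-10·s·t + 1, -5·s^2 + 10·t - 1], [-4·s·t - 5·t + 4, -2·s^2 - 5·s - 1]].
At the point, J = [[26.0000, 19.0000], [1.5000, 2.0000]] (det J = 23.5000).
Solving J·Δ = −F gives Δ = (-0.5745, -0.0691).
Then the next iterate is (s, t)₁ = (-1.5745, 2.4309).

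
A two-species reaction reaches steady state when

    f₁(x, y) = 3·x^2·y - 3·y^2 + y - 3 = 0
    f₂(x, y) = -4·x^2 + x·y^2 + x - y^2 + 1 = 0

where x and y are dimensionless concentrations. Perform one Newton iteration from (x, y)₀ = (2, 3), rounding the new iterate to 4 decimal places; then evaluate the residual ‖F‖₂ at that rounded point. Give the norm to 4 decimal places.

At (2, 3): F = (9.0000, -4.0000).
Jacobian J = [[6·x·y, 3·x^2 - 6·y + 1], [-8·x + y^2 + 1, 2·x·y - 2·y]].
At the point, J = [[36.0000, -5.0000], [-6.0000, 6.0000]] (det J = 186.0000).
Solving J·Δ = −F gives Δ = (-0.1828, 0.4839).
Then the next iterate is (x, y)₁ = (1.8172, 3.4839).
Re-evaluating at (1.8172, 3.4839): F = (-1.415008, -0.472850), so ‖F‖₂ = 1.4919.

1.4919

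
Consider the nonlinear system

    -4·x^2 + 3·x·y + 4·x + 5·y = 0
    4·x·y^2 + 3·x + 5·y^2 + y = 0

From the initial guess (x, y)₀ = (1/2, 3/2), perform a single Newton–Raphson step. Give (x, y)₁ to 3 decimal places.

(-4.958, 3.625)

At (1/2, 3/2): F = (10.750, 18.750).
Jacobian J = [[-8·x + 3·y + 4, 3·x + 5], [4·y^2 + 3, 8·x·y + 10·y + 1]].
At the point, J = [[4.500, 6.500], [12.000, 22.000]] (det J = 21.000).
Solving J·Δ = −F gives Δ = (-5.458, 2.125).
Then the next iterate is (x, y)₁ = (-4.958, 3.625).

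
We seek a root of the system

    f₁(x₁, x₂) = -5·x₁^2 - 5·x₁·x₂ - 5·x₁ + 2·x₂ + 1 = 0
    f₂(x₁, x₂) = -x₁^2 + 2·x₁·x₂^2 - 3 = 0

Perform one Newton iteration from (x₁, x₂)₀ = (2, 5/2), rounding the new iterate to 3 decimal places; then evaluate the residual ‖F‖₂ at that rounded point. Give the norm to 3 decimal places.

At (2, 5/2): F = (-49.000, 18.000).
Jacobian J = [[-10·x₁ - 5·x₂ - 5, -5·x₁ + 2], [-2·x₁ + 2·x₂^2, 4·x₁·x₂]].
At the point, J = [[-37.500, -8.000], [8.500, 20.000]] (det J = -682.000).
Solving J·Δ = −F gives Δ = (-1.226, -0.379).
Then the next iterate is (x₁, x₂)₁ = (0.774, 2.121).
Re-evaluating at (0.774, 2.121): F = (-9.83165, 3.36482), so ‖F‖₂ = 10.392.

10.392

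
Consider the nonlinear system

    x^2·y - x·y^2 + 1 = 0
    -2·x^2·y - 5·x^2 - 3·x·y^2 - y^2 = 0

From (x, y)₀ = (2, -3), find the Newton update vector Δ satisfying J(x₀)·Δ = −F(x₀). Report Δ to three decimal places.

At (2, -3): F = (-29.000, -59.000).
Jacobian J = [[2·x·y - y^2, x^2 - 2·x·y], [-4·x·y - 10·x - 3·y^2, -2·x^2 - 6·x·y - 2·y]].
At the point, J = [[-21.000, 16.000], [-23.000, 34.000]] (det J = -346.000).
Solving J·Δ = −F gives Δ = (-0.121, 1.653).

(-0.121, 1.653)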